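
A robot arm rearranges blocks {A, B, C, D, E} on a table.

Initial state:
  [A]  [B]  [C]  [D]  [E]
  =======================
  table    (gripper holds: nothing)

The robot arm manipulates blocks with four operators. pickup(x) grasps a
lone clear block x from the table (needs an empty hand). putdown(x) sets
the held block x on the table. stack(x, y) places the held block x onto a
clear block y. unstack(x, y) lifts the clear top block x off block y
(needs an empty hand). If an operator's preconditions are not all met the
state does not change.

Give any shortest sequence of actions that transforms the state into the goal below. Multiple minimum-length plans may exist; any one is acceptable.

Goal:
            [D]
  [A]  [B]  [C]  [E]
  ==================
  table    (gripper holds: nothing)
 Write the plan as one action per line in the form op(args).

pickup(D)
stack(D, C)

step 1 (pickup(D)): towers=[A; B; C; E] holding=D
step 2 (stack(D, C)): towers=[A; B; C/D; E] holding=-
goal check: towers=[A; B; C/D; E] holding=- — reached (length 2, optimal by BFS)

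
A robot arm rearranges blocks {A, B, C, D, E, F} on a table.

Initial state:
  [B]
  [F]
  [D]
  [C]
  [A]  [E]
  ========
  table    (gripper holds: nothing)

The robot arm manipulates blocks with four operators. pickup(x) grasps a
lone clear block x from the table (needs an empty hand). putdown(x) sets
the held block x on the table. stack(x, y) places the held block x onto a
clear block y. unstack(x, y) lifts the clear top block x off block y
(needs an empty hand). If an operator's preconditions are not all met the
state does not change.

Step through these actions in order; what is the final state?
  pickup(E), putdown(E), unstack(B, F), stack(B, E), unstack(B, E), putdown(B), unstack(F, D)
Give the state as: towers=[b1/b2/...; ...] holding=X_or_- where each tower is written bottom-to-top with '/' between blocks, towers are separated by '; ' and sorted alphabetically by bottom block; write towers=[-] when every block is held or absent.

step 1 (pickup(E)): towers=[A/C/D/F/B] holding=E
step 2 (putdown(E)): towers=[A/C/D/F/B; E] holding=-
step 3 (unstack(B, F)): towers=[A/C/D/F; E] holding=B
step 4 (stack(B, E)): towers=[A/C/D/F; E/B] holding=-
step 5 (unstack(B, E)): towers=[A/C/D/F; E] holding=B
step 6 (putdown(B)): towers=[A/C/D/F; B; E] holding=-
step 7 (unstack(F, D)): towers=[A/C/D; B; E] holding=F

towers=[A/C/D; B; E] holding=F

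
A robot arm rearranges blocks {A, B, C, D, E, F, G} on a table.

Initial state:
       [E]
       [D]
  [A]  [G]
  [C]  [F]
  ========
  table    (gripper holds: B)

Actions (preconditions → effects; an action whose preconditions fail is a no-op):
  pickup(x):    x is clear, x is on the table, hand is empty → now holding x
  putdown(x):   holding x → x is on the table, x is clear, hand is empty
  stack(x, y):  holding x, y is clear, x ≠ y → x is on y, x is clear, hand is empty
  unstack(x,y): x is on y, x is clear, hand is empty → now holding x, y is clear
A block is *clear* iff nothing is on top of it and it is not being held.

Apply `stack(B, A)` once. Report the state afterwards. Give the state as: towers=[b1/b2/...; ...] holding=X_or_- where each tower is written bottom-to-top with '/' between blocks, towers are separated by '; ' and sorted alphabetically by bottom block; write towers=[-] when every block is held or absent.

before: towers=[C/A; F/G/D/E] holding=B
pre[stack(B, A)]: holding(B) ✓, clear(A) ✓, B≠A ✓
all met → apply stack(B, A)
after:  towers=[C/A/B; F/G/D/E] holding=-

towers=[C/A/B; F/G/D/E] holding=-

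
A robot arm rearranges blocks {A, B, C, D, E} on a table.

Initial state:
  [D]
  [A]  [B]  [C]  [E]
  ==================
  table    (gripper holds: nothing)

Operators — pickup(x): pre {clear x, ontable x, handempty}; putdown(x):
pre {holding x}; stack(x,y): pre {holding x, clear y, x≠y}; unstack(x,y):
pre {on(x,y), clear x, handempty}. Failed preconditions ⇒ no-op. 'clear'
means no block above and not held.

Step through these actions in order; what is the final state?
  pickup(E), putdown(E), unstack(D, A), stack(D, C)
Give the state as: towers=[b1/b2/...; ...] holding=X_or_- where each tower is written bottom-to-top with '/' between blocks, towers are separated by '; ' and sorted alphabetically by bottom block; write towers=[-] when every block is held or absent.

towers=[A; B; C/D; E] holding=-

step 1 (pickup(E)): towers=[A/D; B; C] holding=E
step 2 (putdown(E)): towers=[A/D; B; C; E] holding=-
step 3 (unstack(D, A)): towers=[A; B; C; E] holding=D
step 4 (stack(D, C)): towers=[A; B; C/D; E] holding=-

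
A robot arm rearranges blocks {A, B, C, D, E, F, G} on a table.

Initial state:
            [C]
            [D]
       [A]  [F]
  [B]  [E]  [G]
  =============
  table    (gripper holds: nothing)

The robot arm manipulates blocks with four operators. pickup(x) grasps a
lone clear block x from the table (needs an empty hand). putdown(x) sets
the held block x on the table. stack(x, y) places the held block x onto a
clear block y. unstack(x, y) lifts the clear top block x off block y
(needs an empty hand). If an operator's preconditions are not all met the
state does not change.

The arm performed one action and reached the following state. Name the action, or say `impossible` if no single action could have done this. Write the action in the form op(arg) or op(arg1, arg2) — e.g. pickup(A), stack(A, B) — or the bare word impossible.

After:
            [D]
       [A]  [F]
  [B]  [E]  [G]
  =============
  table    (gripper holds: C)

unstack(C, D)

target: towers=[B; E/A; G/F/D] holding=C
         pickup(B) → towers=[E/A; G/F/D/C] holding=B
     unstack(A, E) → towers=[B; E; G/F/D/C] holding=A
     unstack(C, D) → towers=[B; E/A; G/F/D] holding=C  ← match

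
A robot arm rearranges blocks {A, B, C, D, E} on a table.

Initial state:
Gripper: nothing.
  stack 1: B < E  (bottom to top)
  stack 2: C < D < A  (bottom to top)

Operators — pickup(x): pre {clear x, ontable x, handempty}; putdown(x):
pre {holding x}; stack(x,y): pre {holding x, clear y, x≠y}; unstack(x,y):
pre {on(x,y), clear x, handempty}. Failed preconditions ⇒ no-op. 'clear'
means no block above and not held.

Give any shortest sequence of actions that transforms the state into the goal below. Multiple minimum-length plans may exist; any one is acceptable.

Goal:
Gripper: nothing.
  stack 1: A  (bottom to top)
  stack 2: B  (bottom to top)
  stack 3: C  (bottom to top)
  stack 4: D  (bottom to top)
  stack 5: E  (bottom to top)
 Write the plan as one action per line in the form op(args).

unstack(A, D)
putdown(A)
unstack(D, C)
putdown(D)
unstack(E, B)
putdown(E)

step 1 (unstack(A, D)): towers=[B/E; C/D] holding=A
step 2 (putdown(A)): towers=[A; B/E; C/D] holding=-
step 3 (unstack(D, C)): towers=[A; B/E; C] holding=D
step 4 (putdown(D)): towers=[A; B/E; C; D] holding=-
step 5 (unstack(E, B)): towers=[A; B; C; D] holding=E
step 6 (putdown(E)): towers=[A; B; C; D; E] holding=-
goal check: towers=[A; B; C; D; E] holding=- — reached (length 6, optimal by BFS)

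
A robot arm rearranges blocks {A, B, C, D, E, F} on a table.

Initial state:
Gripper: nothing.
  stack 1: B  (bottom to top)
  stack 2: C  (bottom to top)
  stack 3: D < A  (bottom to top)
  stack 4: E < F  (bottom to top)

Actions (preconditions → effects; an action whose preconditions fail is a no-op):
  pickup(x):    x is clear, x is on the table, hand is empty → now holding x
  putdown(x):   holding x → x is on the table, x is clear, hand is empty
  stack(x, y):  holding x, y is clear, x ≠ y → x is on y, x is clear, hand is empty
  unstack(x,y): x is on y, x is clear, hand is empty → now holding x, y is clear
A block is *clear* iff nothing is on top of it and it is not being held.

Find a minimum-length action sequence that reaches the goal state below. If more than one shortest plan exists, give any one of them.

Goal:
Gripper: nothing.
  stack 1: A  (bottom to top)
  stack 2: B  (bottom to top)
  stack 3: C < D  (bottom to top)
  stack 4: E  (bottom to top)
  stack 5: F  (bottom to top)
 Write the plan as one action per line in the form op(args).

step 1 (unstack(F, E)): towers=[B; C; D/A; E] holding=F
step 2 (putdown(F)): towers=[B; C; D/A; E; F] holding=-
step 3 (unstack(A, D)): towers=[B; C; D; E; F] holding=A
step 4 (putdown(A)): towers=[A; B; C; D; E; F] holding=-
step 5 (pickup(D)): towers=[A; B; C; E; F] holding=D
step 6 (stack(D, C)): towers=[A; B; C/D; E; F] holding=-
goal check: towers=[A; B; C/D; E; F] holding=- — reached (length 6, optimal by BFS)

unstack(F, E)
putdown(F)
unstack(A, D)
putdown(A)
pickup(D)
stack(D, C)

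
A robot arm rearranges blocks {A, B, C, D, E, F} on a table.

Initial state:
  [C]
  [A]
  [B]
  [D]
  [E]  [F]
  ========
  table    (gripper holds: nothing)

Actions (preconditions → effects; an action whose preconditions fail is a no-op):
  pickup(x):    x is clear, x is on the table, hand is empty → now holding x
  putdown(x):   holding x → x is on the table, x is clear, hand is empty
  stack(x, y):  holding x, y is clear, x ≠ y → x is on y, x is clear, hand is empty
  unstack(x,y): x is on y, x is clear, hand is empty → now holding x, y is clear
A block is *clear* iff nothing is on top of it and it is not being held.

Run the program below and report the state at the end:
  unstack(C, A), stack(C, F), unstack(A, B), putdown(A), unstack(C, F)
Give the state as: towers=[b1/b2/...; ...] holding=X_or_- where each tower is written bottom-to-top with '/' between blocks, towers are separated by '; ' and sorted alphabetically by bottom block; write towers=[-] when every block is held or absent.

step 1 (unstack(C, A)): towers=[E/D/B/A; F] holding=C
step 2 (stack(C, F)): towers=[E/D/B/A; F/C] holding=-
step 3 (unstack(A, B)): towers=[E/D/B; F/C] holding=A
step 4 (putdown(A)): towers=[A; E/D/B; F/C] holding=-
step 5 (unstack(C, F)): towers=[A; E/D/B; F] holding=C

towers=[A; E/D/B; F] holding=C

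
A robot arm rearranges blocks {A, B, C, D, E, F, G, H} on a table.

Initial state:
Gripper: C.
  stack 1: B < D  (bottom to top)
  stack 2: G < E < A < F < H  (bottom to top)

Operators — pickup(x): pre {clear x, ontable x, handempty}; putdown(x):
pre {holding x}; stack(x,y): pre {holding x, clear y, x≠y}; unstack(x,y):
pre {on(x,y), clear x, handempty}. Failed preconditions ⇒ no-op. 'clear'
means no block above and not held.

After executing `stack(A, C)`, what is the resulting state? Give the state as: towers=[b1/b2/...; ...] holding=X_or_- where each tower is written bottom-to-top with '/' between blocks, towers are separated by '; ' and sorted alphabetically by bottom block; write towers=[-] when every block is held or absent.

before: towers=[B/D; G/E/A/F/H] holding=C
pre[stack(A, C)]: holding(A) ✗, clear(C) ✗, A≠C ✓
holding(A), clear(C) unmet → stack(A, C) is a no-op
after:  towers=[B/D; G/E/A/F/H] holding=C

towers=[B/D; G/E/A/F/H] holding=C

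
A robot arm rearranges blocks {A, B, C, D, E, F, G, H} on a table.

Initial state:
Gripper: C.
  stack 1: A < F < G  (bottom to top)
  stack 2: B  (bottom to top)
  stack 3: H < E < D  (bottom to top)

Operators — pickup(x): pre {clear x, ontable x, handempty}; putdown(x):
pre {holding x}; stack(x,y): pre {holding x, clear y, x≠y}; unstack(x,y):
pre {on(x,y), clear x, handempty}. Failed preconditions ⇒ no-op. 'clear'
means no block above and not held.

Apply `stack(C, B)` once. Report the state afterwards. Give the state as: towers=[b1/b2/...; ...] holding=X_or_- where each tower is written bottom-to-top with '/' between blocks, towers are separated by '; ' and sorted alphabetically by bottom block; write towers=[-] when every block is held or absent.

towers=[A/F/G; B/C; H/E/D] holding=-

before: towers=[A/F/G; B; H/E/D] holding=C
pre[stack(C, B)]: holding(C) yes, clear(B) yes, C≠B yes
all met → apply stack(C, B)
after:  towers=[A/F/G; B/C; H/E/D] holding=-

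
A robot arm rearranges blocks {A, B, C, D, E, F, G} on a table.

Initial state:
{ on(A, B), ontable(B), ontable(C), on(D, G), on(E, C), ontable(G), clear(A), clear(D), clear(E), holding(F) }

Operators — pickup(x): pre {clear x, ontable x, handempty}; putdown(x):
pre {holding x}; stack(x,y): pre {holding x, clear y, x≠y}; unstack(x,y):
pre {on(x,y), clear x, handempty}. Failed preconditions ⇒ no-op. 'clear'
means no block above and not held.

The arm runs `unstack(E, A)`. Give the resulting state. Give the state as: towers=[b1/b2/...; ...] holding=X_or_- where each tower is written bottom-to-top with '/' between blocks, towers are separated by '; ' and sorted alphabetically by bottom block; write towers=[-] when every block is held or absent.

before: towers=[B/A; C/E; G/D] holding=F
pre[unstack(E, A)]: on(E,A) fail, clear(E) ok, handempty fail
on(E,A), handempty unmet → unstack(E, A) is a no-op
after:  towers=[B/A; C/E; G/D] holding=F

towers=[B/A; C/E; G/D] holding=F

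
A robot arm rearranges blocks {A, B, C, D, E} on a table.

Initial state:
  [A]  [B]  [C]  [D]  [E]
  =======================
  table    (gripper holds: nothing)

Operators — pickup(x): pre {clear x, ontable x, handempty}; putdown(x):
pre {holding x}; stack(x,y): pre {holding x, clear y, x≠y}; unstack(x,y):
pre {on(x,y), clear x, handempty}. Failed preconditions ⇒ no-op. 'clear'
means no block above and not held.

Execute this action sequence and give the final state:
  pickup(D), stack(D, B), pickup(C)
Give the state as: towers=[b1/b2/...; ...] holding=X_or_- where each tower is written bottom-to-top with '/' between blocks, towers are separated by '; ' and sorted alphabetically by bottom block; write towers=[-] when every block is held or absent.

towers=[A; B/D; E] holding=C

step 1 (pickup(D)): towers=[A; B; C; E] holding=D
step 2 (stack(D, B)): towers=[A; B/D; C; E] holding=-
step 3 (pickup(C)): towers=[A; B/D; E] holding=C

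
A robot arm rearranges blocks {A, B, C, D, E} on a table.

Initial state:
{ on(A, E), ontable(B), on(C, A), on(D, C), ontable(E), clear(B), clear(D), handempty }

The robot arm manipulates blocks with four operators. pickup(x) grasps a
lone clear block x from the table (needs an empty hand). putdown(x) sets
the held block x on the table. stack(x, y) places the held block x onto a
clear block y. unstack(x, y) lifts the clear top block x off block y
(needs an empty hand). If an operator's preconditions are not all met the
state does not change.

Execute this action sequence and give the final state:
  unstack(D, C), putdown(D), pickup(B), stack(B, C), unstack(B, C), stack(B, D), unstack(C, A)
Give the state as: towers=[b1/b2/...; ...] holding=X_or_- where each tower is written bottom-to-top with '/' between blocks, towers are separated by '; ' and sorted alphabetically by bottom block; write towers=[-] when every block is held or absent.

step 1 (unstack(D, C)): towers=[B; E/A/C] holding=D
step 2 (putdown(D)): towers=[B; D; E/A/C] holding=-
step 3 (pickup(B)): towers=[D; E/A/C] holding=B
step 4 (stack(B, C)): towers=[D; E/A/C/B] holding=-
step 5 (unstack(B, C)): towers=[D; E/A/C] holding=B
step 6 (stack(B, D)): towers=[D/B; E/A/C] holding=-
step 7 (unstack(C, A)): towers=[D/B; E/A] holding=C

towers=[D/B; E/A] holding=C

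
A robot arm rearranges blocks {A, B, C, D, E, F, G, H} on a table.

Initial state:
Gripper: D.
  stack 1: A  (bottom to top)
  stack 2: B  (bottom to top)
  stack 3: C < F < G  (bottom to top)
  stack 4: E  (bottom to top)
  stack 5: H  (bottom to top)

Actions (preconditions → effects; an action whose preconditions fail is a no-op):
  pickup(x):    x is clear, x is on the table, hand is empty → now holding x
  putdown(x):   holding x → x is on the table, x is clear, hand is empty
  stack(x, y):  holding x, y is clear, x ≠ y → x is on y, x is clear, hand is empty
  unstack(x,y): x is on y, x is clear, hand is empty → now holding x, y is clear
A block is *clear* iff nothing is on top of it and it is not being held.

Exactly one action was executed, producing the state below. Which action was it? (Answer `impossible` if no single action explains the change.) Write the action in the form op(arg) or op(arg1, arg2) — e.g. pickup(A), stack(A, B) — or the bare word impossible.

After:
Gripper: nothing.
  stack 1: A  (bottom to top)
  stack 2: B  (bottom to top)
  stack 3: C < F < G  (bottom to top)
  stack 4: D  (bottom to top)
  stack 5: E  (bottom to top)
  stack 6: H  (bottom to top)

putdown(D)

target: towers=[A; B; C/F/G; D; E; H] holding=-
        putdown(D) → towers=[A; B; C/F/G; D; E; H] holding=-  ← match
       stack(D, G) → towers=[A; B; C/F/G/D; E; H] holding=-
       stack(D, A) → towers=[A/D; B; C/F/G; E; H] holding=-
       stack(D, E) → towers=[A; B; C/F/G; E/D; H] holding=-
       stack(D, H) → towers=[A; B; C/F/G; E; H/D] holding=-
       stack(D, B) → towers=[A; B/D; C/F/G; E; H] holding=-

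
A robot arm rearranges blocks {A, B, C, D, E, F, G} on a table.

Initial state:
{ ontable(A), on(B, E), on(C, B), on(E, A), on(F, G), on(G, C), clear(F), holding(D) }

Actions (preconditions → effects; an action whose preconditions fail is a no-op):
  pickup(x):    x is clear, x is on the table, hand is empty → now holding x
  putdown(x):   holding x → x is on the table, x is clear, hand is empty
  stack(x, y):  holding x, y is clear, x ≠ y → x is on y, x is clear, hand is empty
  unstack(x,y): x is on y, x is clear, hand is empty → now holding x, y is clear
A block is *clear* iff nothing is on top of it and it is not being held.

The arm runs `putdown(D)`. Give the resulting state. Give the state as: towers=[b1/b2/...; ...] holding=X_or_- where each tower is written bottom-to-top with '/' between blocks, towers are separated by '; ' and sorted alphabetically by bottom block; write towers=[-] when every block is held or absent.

towers=[A/E/B/C/G/F; D] holding=-

before: towers=[A/E/B/C/G/F] holding=D
pre[putdown(D)]: holding(D) yes
all met → apply putdown(D)
after:  towers=[A/E/B/C/G/F; D] holding=-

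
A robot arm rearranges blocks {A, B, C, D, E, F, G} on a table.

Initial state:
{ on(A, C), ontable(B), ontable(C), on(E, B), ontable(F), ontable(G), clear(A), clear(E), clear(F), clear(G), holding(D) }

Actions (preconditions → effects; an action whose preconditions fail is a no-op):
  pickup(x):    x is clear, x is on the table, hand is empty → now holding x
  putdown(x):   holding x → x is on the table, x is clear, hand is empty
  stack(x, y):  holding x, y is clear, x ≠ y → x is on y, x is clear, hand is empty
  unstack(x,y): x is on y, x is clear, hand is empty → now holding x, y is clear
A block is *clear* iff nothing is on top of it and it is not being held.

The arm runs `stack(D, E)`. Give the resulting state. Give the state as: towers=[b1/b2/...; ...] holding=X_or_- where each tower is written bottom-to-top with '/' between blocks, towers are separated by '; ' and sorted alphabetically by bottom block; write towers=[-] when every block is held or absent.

towers=[B/E/D; C/A; F; G] holding=-

before: towers=[B/E; C/A; F; G] holding=D
pre[stack(D, E)]: holding(D) ✓, clear(E) ✓, D≠E ✓
all met → apply stack(D, E)
after:  towers=[B/E/D; C/A; F; G] holding=-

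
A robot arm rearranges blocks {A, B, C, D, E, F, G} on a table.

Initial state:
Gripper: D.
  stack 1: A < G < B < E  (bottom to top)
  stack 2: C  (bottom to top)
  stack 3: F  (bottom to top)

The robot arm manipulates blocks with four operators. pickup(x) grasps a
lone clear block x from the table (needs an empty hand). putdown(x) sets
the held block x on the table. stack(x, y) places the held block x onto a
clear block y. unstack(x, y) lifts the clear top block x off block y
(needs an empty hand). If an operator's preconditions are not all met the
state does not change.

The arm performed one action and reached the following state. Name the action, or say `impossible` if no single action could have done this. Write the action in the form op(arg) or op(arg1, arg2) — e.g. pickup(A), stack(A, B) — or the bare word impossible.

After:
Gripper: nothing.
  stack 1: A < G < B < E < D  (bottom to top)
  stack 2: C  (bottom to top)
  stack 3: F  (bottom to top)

target: towers=[A/G/B/E/D; C; F] holding=-
        putdown(D) → towers=[A/G/B/E; C; D; F] holding=-
       stack(D, F) → towers=[A/G/B/E; C; F/D] holding=-
       stack(D, E) → towers=[A/G/B/E/D; C; F] holding=-  ← match
       stack(D, C) → towers=[A/G/B/E; C/D; F] holding=-

stack(D, E)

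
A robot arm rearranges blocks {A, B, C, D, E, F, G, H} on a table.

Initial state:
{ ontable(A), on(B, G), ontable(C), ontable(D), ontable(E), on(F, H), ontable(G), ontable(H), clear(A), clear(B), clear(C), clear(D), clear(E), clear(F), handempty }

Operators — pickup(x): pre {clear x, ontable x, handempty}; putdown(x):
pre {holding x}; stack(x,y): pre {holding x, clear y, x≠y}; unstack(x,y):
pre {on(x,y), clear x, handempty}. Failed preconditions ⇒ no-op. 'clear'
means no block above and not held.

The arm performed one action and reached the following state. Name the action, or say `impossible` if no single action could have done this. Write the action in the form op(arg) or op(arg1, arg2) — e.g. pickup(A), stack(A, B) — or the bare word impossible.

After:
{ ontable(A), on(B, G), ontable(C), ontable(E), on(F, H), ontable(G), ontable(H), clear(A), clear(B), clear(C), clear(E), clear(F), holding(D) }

target: towers=[A; C; E; G/B; H/F] holding=D
         pickup(A) → towers=[C; D; E; G/B; H/F] holding=A
         pickup(E) → towers=[A; C; D; G/B; H/F] holding=E
     unstack(B, G) → towers=[A; C; D; E; G; H/F] holding=B
     unstack(F, H) → towers=[A; C; D; E; G/B; H] holding=F
         pickup(D) → towers=[A; C; E; G/B; H/F] holding=D  ← match
         pickup(C) → towers=[A; D; E; G/B; H/F] holding=C

pickup(D)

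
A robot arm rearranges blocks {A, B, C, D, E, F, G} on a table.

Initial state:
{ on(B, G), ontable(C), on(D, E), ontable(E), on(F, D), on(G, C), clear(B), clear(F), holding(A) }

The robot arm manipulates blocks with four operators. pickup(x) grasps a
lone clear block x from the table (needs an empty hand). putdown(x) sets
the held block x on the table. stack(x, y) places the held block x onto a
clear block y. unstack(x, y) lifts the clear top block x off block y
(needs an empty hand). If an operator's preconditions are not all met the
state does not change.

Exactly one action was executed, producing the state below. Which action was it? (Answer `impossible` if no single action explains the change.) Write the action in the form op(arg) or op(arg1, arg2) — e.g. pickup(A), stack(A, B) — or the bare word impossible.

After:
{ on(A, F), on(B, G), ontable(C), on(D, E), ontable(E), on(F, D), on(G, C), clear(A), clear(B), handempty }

stack(A, F)

target: towers=[C/G/B; E/D/F/A] holding=-
        putdown(A) → towers=[A; C/G/B; E/D/F] holding=-
       stack(A, B) → towers=[C/G/B/A; E/D/F] holding=-
       stack(A, F) → towers=[C/G/B; E/D/F/A] holding=-  ← match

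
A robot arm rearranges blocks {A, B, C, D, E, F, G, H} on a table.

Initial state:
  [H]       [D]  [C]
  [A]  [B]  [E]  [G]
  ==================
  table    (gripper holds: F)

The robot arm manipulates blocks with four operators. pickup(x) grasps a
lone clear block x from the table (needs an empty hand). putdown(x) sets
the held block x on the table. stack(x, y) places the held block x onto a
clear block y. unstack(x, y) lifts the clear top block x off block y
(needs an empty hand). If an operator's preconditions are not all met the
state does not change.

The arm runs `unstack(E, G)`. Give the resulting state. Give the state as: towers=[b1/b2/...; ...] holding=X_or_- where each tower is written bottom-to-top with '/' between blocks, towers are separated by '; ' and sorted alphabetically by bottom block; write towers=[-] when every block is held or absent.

before: towers=[A/H; B; E/D; G/C] holding=F
pre[unstack(E, G)]: on(E,G) fail, clear(E) fail, handempty fail
on(E,G), clear(E), handempty unmet → unstack(E, G) is a no-op
after:  towers=[A/H; B; E/D; G/C] holding=F

towers=[A/H; B; E/D; G/C] holding=F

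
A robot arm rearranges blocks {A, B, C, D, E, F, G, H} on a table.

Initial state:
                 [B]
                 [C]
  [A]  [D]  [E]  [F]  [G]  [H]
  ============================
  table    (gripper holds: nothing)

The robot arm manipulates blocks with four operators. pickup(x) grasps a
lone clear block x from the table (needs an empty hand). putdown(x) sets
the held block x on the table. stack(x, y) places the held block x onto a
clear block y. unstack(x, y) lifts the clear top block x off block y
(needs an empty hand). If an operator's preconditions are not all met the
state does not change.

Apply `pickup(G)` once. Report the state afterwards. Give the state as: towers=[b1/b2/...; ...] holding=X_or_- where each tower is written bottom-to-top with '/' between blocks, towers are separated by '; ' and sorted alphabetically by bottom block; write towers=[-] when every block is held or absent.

towers=[A; D; E; F/C/B; H] holding=G

before: towers=[A; D; E; F/C/B; G; H] holding=-
pre[pickup(G)]: clear(G) yes, ontable(G) yes, handempty yes
all met → apply pickup(G)
after:  towers=[A; D; E; F/C/B; H] holding=G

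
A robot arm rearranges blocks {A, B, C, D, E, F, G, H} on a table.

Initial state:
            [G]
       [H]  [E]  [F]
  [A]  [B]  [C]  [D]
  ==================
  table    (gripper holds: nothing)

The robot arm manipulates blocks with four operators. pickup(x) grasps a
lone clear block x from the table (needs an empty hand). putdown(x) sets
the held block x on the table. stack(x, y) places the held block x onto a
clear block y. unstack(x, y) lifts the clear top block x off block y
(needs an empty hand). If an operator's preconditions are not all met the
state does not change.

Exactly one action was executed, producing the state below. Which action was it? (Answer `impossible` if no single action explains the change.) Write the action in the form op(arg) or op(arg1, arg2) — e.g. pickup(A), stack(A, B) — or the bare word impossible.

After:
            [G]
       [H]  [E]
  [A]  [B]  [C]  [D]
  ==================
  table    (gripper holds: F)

unstack(F, D)

target: towers=[A; B/H; C/E/G; D] holding=F
     unstack(G, E) → towers=[A; B/H; C/E; D/F] holding=G
         pickup(A) → towers=[B/H; C/E/G; D/F] holding=A
     unstack(H, B) → towers=[A; B; C/E/G; D/F] holding=H
     unstack(F, D) → towers=[A; B/H; C/E/G; D] holding=F  ← match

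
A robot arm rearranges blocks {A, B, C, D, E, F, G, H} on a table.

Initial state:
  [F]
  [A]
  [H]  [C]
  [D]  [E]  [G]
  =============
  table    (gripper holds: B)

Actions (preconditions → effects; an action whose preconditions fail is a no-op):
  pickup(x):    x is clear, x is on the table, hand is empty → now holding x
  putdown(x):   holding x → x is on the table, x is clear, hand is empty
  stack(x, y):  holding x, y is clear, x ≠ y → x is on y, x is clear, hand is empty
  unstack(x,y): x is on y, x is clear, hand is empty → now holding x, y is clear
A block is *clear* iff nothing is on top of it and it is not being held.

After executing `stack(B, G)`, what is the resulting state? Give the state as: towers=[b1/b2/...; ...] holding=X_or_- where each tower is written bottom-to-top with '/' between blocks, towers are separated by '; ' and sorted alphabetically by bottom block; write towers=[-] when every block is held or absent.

towers=[D/H/A/F; E/C; G/B] holding=-

before: towers=[D/H/A/F; E/C; G] holding=B
pre[stack(B, G)]: holding(B) ok, clear(G) ok, B≠G ok
all met → apply stack(B, G)
after:  towers=[D/H/A/F; E/C; G/B] holding=-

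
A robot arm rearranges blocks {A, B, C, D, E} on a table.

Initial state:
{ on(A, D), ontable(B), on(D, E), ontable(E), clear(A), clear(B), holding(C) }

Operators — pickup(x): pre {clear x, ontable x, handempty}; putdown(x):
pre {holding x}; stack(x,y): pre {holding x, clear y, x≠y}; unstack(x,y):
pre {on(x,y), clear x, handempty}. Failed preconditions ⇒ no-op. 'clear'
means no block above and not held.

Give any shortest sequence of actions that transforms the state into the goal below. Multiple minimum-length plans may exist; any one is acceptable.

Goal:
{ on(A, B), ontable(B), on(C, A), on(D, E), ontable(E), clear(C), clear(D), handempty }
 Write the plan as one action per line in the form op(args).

putdown(C)
unstack(A, D)
stack(A, B)
pickup(C)
stack(C, A)

step 1 (putdown(C)): towers=[B; C; E/D/A] holding=-
step 2 (unstack(A, D)): towers=[B; C; E/D] holding=A
step 3 (stack(A, B)): towers=[B/A; C; E/D] holding=-
step 4 (pickup(C)): towers=[B/A; E/D] holding=C
step 5 (stack(C, A)): towers=[B/A/C; E/D] holding=-
goal check: towers=[B/A/C; E/D] holding=- — reached (length 5, optimal by BFS)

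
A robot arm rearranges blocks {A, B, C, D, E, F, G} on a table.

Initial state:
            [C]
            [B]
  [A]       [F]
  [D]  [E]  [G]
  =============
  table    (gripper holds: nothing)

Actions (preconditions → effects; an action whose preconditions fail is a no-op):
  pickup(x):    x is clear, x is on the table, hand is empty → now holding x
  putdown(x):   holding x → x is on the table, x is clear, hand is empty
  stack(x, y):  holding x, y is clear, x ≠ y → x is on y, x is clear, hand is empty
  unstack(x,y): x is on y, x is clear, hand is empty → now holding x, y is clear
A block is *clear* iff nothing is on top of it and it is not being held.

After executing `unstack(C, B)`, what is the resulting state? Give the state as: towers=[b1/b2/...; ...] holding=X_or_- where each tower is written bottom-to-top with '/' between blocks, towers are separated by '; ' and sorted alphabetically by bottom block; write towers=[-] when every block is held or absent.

before: towers=[D/A; E; G/F/B/C] holding=-
pre[unstack(C, B)]: on(C,B) yes, clear(C) yes, handempty yes
all met → apply unstack(C, B)
after:  towers=[D/A; E; G/F/B] holding=C

towers=[D/A; E; G/F/B] holding=C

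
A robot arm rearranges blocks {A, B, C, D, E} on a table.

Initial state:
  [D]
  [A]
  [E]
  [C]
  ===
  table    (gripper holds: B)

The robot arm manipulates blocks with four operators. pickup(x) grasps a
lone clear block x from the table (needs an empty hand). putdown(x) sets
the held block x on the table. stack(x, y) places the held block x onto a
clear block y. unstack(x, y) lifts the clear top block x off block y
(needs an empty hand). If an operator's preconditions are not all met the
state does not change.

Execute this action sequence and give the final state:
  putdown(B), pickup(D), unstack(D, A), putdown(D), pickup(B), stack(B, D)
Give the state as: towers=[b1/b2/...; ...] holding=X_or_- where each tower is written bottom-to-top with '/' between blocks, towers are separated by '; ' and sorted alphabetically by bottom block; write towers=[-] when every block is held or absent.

step 1 (putdown(B)): towers=[B; C/E/A/D] holding=-
step 2 (pickup(D)) [no-op]: towers=[B; C/E/A/D] holding=-
step 3 (unstack(D, A)): towers=[B; C/E/A] holding=D
step 4 (putdown(D)): towers=[B; C/E/A; D] holding=-
step 5 (pickup(B)): towers=[C/E/A; D] holding=B
step 6 (stack(B, D)): towers=[C/E/A; D/B] holding=-

towers=[C/E/A; D/B] holding=-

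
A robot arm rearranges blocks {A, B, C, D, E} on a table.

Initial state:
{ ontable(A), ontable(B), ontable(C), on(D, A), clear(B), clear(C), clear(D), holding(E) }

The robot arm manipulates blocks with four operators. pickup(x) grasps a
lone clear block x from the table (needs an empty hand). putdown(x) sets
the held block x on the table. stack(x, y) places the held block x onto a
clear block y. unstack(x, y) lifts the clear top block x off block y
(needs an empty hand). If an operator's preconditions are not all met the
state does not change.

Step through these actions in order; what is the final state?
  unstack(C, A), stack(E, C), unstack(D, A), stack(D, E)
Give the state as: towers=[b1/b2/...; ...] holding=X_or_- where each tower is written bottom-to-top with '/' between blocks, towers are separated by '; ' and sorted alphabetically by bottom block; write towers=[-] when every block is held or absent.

towers=[A; B; C/E/D] holding=-

step 1 (unstack(C, A)) [no-op]: towers=[A/D; B; C] holding=E
step 2 (stack(E, C)): towers=[A/D; B; C/E] holding=-
step 3 (unstack(D, A)): towers=[A; B; C/E] holding=D
step 4 (stack(D, E)): towers=[A; B; C/E/D] holding=-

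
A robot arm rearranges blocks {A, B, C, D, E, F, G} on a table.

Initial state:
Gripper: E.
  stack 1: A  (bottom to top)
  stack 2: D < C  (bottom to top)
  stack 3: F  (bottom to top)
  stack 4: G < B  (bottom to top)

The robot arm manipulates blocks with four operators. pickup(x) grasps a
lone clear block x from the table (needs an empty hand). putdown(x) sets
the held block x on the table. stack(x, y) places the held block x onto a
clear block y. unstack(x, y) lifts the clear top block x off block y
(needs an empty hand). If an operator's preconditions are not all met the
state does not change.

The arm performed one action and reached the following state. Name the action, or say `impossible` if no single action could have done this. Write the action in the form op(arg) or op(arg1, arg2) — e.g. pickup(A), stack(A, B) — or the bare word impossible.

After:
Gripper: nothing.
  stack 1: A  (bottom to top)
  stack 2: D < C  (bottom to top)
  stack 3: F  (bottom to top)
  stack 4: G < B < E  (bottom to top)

stack(E, B)

target: towers=[A; D/C; F; G/B/E] holding=-
        putdown(E) → towers=[A; D/C; E; F; G/B] holding=-
       stack(E, B) → towers=[A; D/C; F; G/B/E] holding=-  ← match
       stack(E, F) → towers=[A; D/C; F/E; G/B] holding=-
       stack(E, A) → towers=[A/E; D/C; F; G/B] holding=-
       stack(E, C) → towers=[A; D/C/E; F; G/B] holding=-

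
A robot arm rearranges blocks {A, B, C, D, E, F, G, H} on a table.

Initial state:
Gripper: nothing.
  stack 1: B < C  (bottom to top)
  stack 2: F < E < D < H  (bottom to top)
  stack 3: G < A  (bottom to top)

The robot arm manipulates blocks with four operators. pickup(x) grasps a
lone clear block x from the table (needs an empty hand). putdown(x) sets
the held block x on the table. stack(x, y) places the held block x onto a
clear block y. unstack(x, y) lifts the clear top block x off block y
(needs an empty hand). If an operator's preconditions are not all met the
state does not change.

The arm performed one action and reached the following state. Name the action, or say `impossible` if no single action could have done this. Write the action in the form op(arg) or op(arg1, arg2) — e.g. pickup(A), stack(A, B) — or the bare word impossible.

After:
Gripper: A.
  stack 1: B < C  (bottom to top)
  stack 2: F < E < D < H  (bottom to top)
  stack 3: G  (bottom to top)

target: towers=[B/C; F/E/D/H; G] holding=A
     unstack(A, G) → towers=[B/C; F/E/D/H; G] holding=A  ← match
     unstack(H, D) → towers=[B/C; F/E/D; G/A] holding=H
     unstack(C, B) → towers=[B; F/E/D/H; G/A] holding=C

unstack(A, G)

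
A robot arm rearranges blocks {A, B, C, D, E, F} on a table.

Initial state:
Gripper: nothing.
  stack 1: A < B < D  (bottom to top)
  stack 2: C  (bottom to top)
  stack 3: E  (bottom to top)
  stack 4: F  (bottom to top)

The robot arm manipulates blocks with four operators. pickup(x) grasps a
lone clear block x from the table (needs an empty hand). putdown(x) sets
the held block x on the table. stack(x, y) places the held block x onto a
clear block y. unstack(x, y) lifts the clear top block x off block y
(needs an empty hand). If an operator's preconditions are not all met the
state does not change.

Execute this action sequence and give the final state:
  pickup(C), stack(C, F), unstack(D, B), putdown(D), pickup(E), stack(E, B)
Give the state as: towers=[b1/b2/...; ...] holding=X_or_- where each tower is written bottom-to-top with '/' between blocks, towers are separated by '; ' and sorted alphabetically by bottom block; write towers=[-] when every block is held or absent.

step 1 (pickup(C)): towers=[A/B/D; E; F] holding=C
step 2 (stack(C, F)): towers=[A/B/D; E; F/C] holding=-
step 3 (unstack(D, B)): towers=[A/B; E; F/C] holding=D
step 4 (putdown(D)): towers=[A/B; D; E; F/C] holding=-
step 5 (pickup(E)): towers=[A/B; D; F/C] holding=E
step 6 (stack(E, B)): towers=[A/B/E; D; F/C] holding=-

towers=[A/B/E; D; F/C] holding=-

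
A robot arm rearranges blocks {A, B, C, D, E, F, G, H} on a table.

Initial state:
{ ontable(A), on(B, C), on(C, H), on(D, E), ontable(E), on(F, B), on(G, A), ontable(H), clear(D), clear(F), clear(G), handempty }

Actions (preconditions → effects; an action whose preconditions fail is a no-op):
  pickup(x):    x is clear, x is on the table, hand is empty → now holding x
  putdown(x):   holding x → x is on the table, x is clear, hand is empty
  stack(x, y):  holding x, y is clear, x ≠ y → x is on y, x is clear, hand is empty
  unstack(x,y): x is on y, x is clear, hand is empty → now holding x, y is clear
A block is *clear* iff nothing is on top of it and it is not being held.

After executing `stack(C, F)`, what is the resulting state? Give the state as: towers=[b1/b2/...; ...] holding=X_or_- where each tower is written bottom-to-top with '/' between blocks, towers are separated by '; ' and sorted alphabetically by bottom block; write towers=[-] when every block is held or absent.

towers=[A/G; E/D; H/C/B/F] holding=-

before: towers=[A/G; E/D; H/C/B/F] holding=-
pre[stack(C, F)]: holding(C) ✗, clear(F) ✓, C≠F ✓
holding(C) unmet → stack(C, F) is a no-op
after:  towers=[A/G; E/D; H/C/B/F] holding=-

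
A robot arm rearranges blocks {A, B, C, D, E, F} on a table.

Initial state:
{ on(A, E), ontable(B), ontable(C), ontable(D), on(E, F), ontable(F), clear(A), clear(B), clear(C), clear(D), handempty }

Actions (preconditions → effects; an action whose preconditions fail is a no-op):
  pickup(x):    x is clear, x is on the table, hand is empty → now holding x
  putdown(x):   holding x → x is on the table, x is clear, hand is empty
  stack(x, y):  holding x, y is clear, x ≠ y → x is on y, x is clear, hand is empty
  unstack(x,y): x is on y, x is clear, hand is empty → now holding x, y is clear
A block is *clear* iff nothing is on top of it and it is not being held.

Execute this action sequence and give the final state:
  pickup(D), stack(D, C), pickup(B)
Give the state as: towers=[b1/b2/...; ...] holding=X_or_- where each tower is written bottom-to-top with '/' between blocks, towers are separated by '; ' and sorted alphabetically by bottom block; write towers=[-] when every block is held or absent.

towers=[C/D; F/E/A] holding=B

step 1 (pickup(D)): towers=[B; C; F/E/A] holding=D
step 2 (stack(D, C)): towers=[B; C/D; F/E/A] holding=-
step 3 (pickup(B)): towers=[C/D; F/E/A] holding=B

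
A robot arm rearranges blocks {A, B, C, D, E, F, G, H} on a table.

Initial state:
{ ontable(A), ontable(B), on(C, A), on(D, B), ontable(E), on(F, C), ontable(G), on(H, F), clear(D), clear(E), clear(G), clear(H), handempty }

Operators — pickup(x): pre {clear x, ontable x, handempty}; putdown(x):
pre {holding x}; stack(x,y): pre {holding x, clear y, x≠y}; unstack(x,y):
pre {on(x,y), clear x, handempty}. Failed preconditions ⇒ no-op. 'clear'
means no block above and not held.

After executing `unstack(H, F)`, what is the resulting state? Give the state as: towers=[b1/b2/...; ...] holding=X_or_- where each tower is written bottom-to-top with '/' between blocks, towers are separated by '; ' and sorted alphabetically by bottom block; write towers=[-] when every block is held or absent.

before: towers=[A/C/F/H; B/D; E; G] holding=-
pre[unstack(H, F)]: on(H,F) ✓, clear(H) ✓, handempty ✓
all met → apply unstack(H, F)
after:  towers=[A/C/F; B/D; E; G] holding=H

towers=[A/C/F; B/D; E; G] holding=H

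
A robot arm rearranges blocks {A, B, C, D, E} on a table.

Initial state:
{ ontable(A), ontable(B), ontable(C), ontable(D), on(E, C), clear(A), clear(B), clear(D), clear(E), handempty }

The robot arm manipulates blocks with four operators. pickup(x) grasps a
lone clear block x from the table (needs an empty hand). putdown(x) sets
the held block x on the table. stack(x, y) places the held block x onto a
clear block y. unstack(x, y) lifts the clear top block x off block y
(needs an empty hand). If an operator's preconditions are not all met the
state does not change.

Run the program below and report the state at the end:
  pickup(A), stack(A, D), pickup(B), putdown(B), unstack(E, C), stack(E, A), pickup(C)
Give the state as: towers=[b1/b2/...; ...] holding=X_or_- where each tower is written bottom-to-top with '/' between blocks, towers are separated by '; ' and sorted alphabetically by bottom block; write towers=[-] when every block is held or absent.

towers=[B; D/A/E] holding=C

step 1 (pickup(A)): towers=[B; C/E; D] holding=A
step 2 (stack(A, D)): towers=[B; C/E; D/A] holding=-
step 3 (pickup(B)): towers=[C/E; D/A] holding=B
step 4 (putdown(B)): towers=[B; C/E; D/A] holding=-
step 5 (unstack(E, C)): towers=[B; C; D/A] holding=E
step 6 (stack(E, A)): towers=[B; C; D/A/E] holding=-
step 7 (pickup(C)): towers=[B; D/A/E] holding=C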